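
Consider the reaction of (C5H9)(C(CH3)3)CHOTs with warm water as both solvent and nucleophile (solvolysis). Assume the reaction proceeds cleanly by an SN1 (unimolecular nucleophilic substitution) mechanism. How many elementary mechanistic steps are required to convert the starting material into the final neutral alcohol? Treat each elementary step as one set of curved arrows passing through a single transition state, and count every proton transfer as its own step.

4

Step 1: Rate-determining heterolysis of the C–O bond gives TsO⁻ and a secondary carbocation.
Step 2: A 1,2-hydride shift from the adjacent cyclopentyl carbon moves the positive charge from the secondary centre to an adjacent carbon, generating a more stable tertiary carbocation.
Step 3: A lone pair on the oxygen of H2O attacks the carbocation, forming a new C–O σ-bond and an oxonium ion.
Step 4: Proton transfer from the O–H of the oxonium ion to a solvent molecule delivers the neutral alcohol.
Total: 4 elementary steps.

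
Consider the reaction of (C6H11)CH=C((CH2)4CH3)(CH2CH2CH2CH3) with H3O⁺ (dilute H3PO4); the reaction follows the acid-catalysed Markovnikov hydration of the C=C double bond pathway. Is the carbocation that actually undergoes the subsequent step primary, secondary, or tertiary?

Step 1: The π electrons of the C=C bond attack a proton of H3O⁺; Markovnikov addition places the new C–H on the less-substituted alkene carbon, so the positive charge ends up on the more-substituted carbon — a tertiary carbocation. H2O is released.
No single 1,2-shift to an adjacent carbon would give a more-substituted cation, so no rearrangement occurs.

tertiary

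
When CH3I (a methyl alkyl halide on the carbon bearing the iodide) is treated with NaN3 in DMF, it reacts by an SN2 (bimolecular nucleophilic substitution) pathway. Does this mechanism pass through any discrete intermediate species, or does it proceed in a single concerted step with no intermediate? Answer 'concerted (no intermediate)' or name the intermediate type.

Backside attack by N3⁻ on the carbon bearing the iodide: the new C–N bond forms as the C–I bond breaks, with Walden inversion at carbon.
All bond changes occur in one transition state; no discrete intermediate is formed.

concerted (no intermediate)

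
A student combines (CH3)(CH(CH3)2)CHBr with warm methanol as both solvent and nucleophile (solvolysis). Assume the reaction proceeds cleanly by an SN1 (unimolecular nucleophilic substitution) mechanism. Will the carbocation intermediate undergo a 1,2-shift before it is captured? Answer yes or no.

The first-formed carbocation is secondary.
The adjacent isopropyl carbon already bears 2 other carbon substituents and has a hydrogen to migrate; after a 1,2-hydride shift from that carbon the positive charge sits on a tertiary centre.
Tertiary is more stable than secondary, so the shift occurs.

yes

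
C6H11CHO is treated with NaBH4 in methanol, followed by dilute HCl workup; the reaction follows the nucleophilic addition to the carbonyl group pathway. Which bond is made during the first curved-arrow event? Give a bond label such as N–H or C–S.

C–H

Step 1: H⁻ (delivered from BH4⁻) attacks the sp² carbonyl carbon; the C=O π bond breaks and the electrons end up as a lone pair on the alkoxide oxygen of the tetrahedral intermediate.
The bond formed in this step is the C–H bond.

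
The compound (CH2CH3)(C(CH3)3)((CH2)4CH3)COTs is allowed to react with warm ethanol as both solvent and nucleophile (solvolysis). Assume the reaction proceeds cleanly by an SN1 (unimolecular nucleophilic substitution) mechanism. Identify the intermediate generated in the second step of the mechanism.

oxonium ion

Step 1: Rate-determining heterolysis of the C–O bond gives TsO⁻ and a tertiary carbocation.
Step 2: Nucleophilic capture: the oxygen of CH3CH2OH bonds to the cationic carbon, producing an oxonium-ion intermediate.
After step 2 the species present is an oxonium ion.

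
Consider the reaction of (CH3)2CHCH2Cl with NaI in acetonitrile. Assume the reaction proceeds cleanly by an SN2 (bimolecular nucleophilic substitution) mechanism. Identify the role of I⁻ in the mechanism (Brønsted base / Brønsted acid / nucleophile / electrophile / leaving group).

Step 1: Backside attack by I⁻ on the carbon bearing the chloride: the new C–I bond forms as the C–Cl bond breaks, with Walden inversion at carbon.
I⁻ donates an electron pair to form a new σ-bond to carbon — it is the nucleophile.

nucleophile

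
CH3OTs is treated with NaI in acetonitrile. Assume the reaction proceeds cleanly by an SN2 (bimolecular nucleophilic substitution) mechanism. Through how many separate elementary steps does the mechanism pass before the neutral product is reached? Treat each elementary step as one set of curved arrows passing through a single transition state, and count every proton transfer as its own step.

Step 1: Backside attack by I⁻ on the carbon bearing the tosylate: the new C–I bond forms as the C–O bond breaks, with Walden inversion at carbon.
Total: 1 elementary step.

1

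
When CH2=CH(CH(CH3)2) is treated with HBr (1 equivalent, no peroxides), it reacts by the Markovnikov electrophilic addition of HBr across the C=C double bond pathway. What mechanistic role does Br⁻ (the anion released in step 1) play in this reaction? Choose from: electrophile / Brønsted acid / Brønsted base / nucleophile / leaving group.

Step 3: Br⁻ captures the cation: a lone pair on Br⁻ fills the empty p orbital, producing the alkyl halide product.
Br⁻ (the anion released in step 1) donates an electron pair to form a new σ-bond to carbon — it is the nucleophile.

nucleophile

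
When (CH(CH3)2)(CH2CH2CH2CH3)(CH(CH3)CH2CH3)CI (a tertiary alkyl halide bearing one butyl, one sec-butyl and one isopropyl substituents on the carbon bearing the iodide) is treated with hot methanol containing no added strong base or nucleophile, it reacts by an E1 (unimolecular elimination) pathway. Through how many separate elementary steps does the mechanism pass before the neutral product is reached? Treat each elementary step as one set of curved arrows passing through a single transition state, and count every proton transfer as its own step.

2

Step 1: Rate-determining heterolysis of the C–I bond gives I⁻ and a tertiary carbocation.
(No 1,2-shift: no single shift to an adjacent carbon would give a more stable cation.)
Step 2: Loss of a β-proton to a methanol molecule of the solvent: the C–H bonding pair collapses toward the cationic carbon to form the C=C π bond, yielding the alkene.
Total: 2 elementary steps.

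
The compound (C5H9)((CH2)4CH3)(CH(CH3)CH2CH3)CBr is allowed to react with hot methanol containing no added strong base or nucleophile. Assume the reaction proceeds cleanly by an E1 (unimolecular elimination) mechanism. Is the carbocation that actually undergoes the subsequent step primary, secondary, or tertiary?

tertiary

Step 1: Ionisation: the C–Br σ-bond cleaves heterolytically; both bonding electrons depart with Br⁻, leaving a tertiary carbocation at the α-carbon.
No single 1,2-shift to an adjacent carbon would give a more-substituted cation, so no rearrangement occurs.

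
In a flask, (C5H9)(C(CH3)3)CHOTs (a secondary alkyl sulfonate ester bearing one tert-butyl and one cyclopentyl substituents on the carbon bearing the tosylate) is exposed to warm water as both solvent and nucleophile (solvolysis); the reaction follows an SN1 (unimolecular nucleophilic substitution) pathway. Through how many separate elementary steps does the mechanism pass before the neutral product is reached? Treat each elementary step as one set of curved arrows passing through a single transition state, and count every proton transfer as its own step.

4

Step 1: Unassisted departure of TsO⁻ (taking the C–O bonding pair) generates a secondary carbocation.
Step 2: A 1,2-hydride shift from the adjacent cyclopentyl carbon moves the positive charge from the secondary centre to an adjacent carbon, generating a more stable tertiary carbocation.
Step 3: Nucleophilic capture: the oxygen of H2O bonds to the cationic carbon, producing an oxonium-ion intermediate.
Step 4: Deprotonation of the oxonium oxygen by solvent water yields the neutral alcohol.
Total: 4 elementary steps.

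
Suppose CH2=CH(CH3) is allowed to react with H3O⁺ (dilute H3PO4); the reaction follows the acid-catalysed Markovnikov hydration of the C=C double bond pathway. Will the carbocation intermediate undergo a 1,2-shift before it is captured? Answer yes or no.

The first-formed carbocation is secondary.
No single 1,2-shift to an adjacent carbon would produce a more-substituted cation than the one already present, so no rearrangement occurs.

no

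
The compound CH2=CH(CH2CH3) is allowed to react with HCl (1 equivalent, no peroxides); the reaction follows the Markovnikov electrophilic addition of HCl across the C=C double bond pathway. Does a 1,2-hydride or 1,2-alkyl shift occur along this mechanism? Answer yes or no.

no

The first-formed carbocation is secondary.
No single 1,2-shift to an adjacent carbon would produce a more-substituted cation than the one already present, so no rearrangement occurs.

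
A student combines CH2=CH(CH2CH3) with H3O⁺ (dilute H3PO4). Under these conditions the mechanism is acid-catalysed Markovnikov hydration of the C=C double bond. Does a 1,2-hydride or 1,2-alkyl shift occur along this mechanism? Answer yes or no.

The first-formed carbocation is secondary.
No single 1,2-shift to an adjacent carbon would produce a more-substituted cation than the one already present, so no rearrangement occurs.

no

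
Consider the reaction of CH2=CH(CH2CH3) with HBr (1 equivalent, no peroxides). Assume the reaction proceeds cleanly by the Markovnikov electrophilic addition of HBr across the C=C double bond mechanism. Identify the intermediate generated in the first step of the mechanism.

secondary carbocation

Step 1: The π electrons of the C=C bond attack a proton of HBr; Markovnikov addition places the new C–H on the less-substituted alkene carbon, so the positive charge ends up on the more-substituted carbon — a secondary carbocation. The H–Br bond breaks heterolytically, releasing Br⁻.
After step 1 the species present is a secondary carbocation.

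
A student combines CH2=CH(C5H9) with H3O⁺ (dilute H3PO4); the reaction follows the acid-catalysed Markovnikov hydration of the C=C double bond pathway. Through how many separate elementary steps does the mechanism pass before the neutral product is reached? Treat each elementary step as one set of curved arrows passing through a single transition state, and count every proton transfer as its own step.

Step 1: Electrophilic addition begins with the π(C=C) electrons forming a bond to the proton of H3O⁺. Following Markovnikov's rule, the resulting cation is secondary. H2O is released.
Step 2: A 1,2-hydride shift from the adjacent cyclopentyl carbon moves the positive charge from the secondary centre to an adjacent carbon, generating a more stable tertiary carbocation.
Step 3: Water acts as the nucleophile: an oxygen lone pair bonds to the cationic carbon, giving an oxonium-ion intermediate.
Step 4: Deprotonation of the oxonium ion by a water molecule delivers the neutral alcohol and regenerates the acid catalyst.
Total: 4 elementary steps.

4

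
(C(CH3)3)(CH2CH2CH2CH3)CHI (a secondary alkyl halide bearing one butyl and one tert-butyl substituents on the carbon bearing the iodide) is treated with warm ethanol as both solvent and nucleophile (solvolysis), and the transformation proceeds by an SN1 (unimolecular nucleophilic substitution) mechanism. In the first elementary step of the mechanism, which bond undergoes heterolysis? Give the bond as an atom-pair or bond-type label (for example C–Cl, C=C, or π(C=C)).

C–I

Step 1: Unassisted departure of I⁻ (taking the C–I bonding pair) generates a secondary carbocation.
The bond broken in this step is the C–I bond.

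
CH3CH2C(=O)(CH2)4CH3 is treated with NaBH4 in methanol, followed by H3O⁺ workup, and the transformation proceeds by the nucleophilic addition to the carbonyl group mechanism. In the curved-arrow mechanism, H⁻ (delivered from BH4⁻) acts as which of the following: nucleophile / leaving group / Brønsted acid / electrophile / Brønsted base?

nucleophile

Step 1: Nucleophilic addition: H⁻ (delivered from BH4⁻) adds to the carbonyl carbon, pushing the π(C=O) electron pair onto oxygen and giving a tetrahedral alkoxide.
H⁻ (delivered from BH4⁻) donates an electron pair to form a new σ-bond to carbon — it is the nucleophile.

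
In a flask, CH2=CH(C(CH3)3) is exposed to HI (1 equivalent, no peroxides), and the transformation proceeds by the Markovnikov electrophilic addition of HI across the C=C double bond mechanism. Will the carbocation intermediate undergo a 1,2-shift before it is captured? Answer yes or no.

yes

The first-formed carbocation is secondary.
The adjacent tert-butyl carbon has no hydrogen but bears methyl groups; migration of one methyl with its bonding pair (a 1,2-methyl shift) places the charge on a tertiary centre.
Tertiary is more stable than secondary, so the shift occurs.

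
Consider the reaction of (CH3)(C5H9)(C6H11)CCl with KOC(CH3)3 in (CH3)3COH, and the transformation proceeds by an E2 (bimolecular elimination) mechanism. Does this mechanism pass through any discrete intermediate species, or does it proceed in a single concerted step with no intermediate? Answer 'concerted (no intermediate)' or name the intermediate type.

In one step, (CH3)3CO⁻ pulls off a β-proton, the C–Cl bond cleaves, and a C=C double bond forms between the α- and β-carbons (E2, anti elimination).
All bond changes occur in one transition state; no discrete intermediate is formed.

concerted (no intermediate)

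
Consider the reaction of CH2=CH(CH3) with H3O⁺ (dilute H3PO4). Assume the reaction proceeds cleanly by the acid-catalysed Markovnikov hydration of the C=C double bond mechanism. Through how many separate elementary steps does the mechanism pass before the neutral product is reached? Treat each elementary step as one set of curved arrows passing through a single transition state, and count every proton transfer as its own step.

Step 1: The π electrons of the C=C bond attack a proton of H3O⁺; Markovnikov addition places the new C–H on the less-substituted alkene carbon, so the positive charge ends up on the more-substituted carbon — a secondary carbocation. H2O is released.
(No 1,2-shift: no single shift to an adjacent carbon would give a more stable cation.)
Step 2: A lone pair on the oxygen of H2O attacks the carbocation, forming a C–O bond and an oxonium ion (a protonated alcohol).
Step 3: Proton transfer from the O–H of the oxonium ion to H2O completes the catalytic cycle and yields the alcohol.
Total: 3 elementary steps.

3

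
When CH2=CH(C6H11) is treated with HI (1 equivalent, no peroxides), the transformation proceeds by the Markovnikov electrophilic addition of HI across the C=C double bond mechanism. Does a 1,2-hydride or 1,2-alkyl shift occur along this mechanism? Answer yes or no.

The first-formed carbocation is secondary.
The adjacent cyclohexyl carbon already bears 2 other carbon substituents and has a hydrogen to migrate; after a 1,2-hydride shift from that carbon the positive charge sits on a tertiary centre.
Tertiary is more stable than secondary, so the shift occurs.

yes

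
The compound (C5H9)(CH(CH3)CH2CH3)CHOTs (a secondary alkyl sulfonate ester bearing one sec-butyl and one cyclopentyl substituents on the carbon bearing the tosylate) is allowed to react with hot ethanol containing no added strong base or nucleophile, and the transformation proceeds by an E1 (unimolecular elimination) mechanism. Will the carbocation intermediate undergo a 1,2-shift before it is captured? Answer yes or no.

yes

The first-formed carbocation is secondary.
The adjacent sec-butyl carbon already bears 2 other carbon substituents and has a hydrogen to migrate; after a 1,2-hydride shift from that carbon the positive charge sits on a tertiary centre.
Tertiary is more stable than secondary, so the shift occurs.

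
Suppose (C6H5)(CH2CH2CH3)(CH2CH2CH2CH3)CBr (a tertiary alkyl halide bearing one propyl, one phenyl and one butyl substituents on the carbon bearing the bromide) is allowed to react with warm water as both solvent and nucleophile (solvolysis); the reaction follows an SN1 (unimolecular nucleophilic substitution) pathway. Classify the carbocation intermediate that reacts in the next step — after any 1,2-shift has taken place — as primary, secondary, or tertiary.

tertiary

Step 1: The C–Br bond breaks with both electrons going to the bromide; Br⁻ leaves and a tertiary carbocation remains.
No single 1,2-shift to an adjacent carbon would give a more-substituted cation, so no rearrangement occurs.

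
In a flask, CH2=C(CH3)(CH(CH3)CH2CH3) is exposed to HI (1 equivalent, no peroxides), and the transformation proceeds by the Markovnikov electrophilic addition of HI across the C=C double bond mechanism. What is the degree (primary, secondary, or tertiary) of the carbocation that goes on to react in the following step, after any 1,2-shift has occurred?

Step 1: The π electrons of the C=C bond attack a proton of HI; Markovnikov addition places the new C–H on the less-substituted alkene carbon, so the positive charge ends up on the more-substituted carbon — a tertiary carbocation. The H–I bond breaks heterolytically, releasing I⁻.
No single 1,2-shift to an adjacent carbon would give a more-substituted cation, so no rearrangement occurs.

tertiary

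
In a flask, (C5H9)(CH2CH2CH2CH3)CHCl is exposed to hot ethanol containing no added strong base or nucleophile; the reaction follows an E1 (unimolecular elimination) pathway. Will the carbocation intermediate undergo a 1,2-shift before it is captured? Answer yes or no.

yes

The first-formed carbocation is secondary.
The adjacent cyclopentyl carbon already bears 2 other carbon substituents and has a hydrogen to migrate; after a 1,2-hydride shift from that carbon the positive charge sits on a tertiary centre.
Tertiary is more stable than secondary, so the shift occurs.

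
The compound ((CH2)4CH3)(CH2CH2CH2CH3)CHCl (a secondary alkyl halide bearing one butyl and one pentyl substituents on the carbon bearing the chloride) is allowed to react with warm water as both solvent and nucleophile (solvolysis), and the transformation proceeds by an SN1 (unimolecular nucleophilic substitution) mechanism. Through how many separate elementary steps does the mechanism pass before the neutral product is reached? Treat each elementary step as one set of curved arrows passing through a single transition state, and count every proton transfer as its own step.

Step 1: Ionisation: the C–Cl σ-bond cleaves heterolytically; both bonding electrons depart with Cl⁻, leaving a secondary carbocation at the α-carbon.
(No 1,2-shift: no single shift to an adjacent carbon would give a more stable cation.)
Step 2: A lone pair on the oxygen of H2O attacks the carbocation, forming a new C–O σ-bond and an oxonium ion.
Step 3: Deprotonation of the oxonium oxygen by solvent water yields the neutral alcohol.
Total: 3 elementary steps.

3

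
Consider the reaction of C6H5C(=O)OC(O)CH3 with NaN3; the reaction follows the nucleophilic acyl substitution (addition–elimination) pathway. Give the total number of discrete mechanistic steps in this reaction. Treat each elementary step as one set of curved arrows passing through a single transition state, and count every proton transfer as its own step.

Step 1: Nucleophilic addition of N3⁻ to the acyl carbon breaks the π(C=O) bond and yields a tetrahedral, anionic intermediate.
Step 2: An oxygen lone pair re-forms the C=O π bond as the C–O σ-bond breaks; CH3CO2⁻ is expelled.
Total: 2 elementary steps.

2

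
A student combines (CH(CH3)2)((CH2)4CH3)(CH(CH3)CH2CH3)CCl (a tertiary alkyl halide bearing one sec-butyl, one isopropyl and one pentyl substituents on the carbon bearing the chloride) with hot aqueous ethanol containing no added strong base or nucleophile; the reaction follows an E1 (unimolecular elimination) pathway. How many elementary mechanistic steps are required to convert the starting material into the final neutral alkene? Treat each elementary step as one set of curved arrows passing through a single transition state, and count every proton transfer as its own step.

Step 1: Ionisation: the C–Cl σ-bond cleaves heterolytically; both bonding electrons depart with Cl⁻, leaving a tertiary carbocation at the α-carbon.
(No 1,2-shift: no single shift to an adjacent carbon would give a more stable cation.)
Step 2: A weak base (a water (or ethanol) molecule from the solvent) removes a proton from a carbon adjacent to the cationic centre; the electrons of that C–H bond become the new π(C=C) bond, giving the alkene.
Total: 2 elementary steps.

2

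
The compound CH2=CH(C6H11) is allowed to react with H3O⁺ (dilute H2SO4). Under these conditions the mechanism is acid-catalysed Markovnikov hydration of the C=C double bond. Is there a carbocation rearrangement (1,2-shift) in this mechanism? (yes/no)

The first-formed carbocation is secondary.
The adjacent cyclohexyl carbon already bears 2 other carbon substituents and has a hydrogen to migrate; after a 1,2-hydride shift from that carbon the positive charge sits on a tertiary centre.
Tertiary is more stable than secondary, so the shift occurs.

yes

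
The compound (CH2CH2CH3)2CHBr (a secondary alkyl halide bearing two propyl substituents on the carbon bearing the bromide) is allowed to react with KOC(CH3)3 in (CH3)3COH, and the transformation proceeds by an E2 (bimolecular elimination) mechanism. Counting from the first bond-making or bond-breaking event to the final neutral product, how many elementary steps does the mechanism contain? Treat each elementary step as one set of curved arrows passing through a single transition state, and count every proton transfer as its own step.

1

Step 1: The strong base (CH3)3CO⁻ removes a β-hydrogen; in the same concerted event the electrons of the breaking C–H bond form the new π(C=C) bond and the C–Br σ-bond breaks, expelling Br⁻. Anti-periplanar geometry; one transition state.
Total: 1 elementary step.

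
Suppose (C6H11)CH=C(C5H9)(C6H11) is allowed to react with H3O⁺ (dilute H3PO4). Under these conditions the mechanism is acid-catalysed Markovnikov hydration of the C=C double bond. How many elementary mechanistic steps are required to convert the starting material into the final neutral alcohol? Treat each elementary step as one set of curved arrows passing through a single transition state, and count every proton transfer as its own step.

Step 1: Protonation of the alkene by H3O⁺: the π bond acts as the nucleophile and picks up H⁺, giving the more stable (Markovnikov) tertiary carbocation. H2O is released.
(No 1,2-shift: no single shift to an adjacent carbon would give a more stable cation.)
Step 2: Nucleophilic capture of the cation by H2O produces the protonated alcohol (an oxonium ion).
Step 3: Proton transfer from the O–H of the oxonium ion to H2O completes the catalytic cycle and yields the alcohol.
Total: 3 elementary steps.

3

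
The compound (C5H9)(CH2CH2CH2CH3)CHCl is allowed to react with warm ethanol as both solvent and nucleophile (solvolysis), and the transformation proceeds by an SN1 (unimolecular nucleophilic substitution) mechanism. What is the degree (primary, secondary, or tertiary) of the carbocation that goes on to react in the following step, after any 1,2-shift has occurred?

Step 1: The C–Cl bond breaks with both electrons going to the chloride; Cl⁻ leaves and a secondary carbocation remains.
Step 2: A 1,2-hydride shift from the adjacent cyclopentyl carbon moves the positive charge from the secondary centre to an adjacent carbon, generating a more stable tertiary carbocation.
The cation rearranges from secondary to tertiary via a 1,2-hydride shift from the adjacent cyclopentyl carbon; the tertiary cation is what reacts next.

tertiary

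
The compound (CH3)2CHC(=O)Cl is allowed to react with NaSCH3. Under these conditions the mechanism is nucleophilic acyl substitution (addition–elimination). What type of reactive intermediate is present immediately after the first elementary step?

Step 1: Nucleophilic addition of CH3S⁻ to the acyl carbon breaks the π(C=O) bond and yields a tetrahedral, anionic intermediate.
After step 1 the species present is a tetrahedral intermediate.

tetrahedral intermediate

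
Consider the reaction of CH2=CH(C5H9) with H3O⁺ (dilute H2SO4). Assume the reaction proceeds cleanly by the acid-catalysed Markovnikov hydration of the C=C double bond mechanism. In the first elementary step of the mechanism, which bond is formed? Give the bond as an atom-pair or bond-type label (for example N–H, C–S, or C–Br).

C–H

Step 1: Electrophilic addition begins with the π(C=C) electrons forming a bond to the proton of H3O⁺. Following Markovnikov's rule, the resulting cation is secondary. H2O is released.
The bond formed in this step is the C–H bond.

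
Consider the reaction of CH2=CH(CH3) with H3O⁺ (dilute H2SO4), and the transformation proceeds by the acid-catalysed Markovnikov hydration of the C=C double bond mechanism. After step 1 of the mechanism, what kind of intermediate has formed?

Step 1: The π electrons of the C=C bond attack a proton of H3O⁺; Markovnikov addition places the new C–H on the less-substituted alkene carbon, so the positive charge ends up on the more-substituted carbon — a secondary carbocation. H2O is released.
After step 1 the species present is a secondary carbocation.

secondary carbocation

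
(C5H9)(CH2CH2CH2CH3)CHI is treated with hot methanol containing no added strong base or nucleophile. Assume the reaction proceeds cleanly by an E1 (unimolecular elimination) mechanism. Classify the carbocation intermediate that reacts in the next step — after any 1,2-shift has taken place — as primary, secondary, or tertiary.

tertiary

Step 1: Ionisation: the C–I σ-bond cleaves heterolytically; both bonding electrons depart with I⁻, leaving a secondary carbocation at the α-carbon.
Step 2: A hydride (H with its bonding pair) migrates from the adjacent cyclopentyl carbon to the cationic centre — a 1,2-hydride shift — upgrading the secondary cation to a tertiary one.
The cation rearranges from secondary to tertiary via a 1,2-hydride shift from the adjacent cyclopentyl carbon; the tertiary cation is what reacts next.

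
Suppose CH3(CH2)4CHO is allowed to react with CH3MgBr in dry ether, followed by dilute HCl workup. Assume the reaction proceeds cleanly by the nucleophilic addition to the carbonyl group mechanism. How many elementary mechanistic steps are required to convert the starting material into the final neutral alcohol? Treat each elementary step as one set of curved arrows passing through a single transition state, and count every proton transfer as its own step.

Step 1: the carbanion-like carbon of CH3MgBr attacks the sp² carbonyl carbon; the C=O π bond breaks and the electrons end up as a lone pair on the alkoxide oxygen of the tetrahedral intermediate.
Step 2: On dilute HCl workup the alkoxide oxygen is protonated, giving an alcohol.
Total: 2 elementary steps.

2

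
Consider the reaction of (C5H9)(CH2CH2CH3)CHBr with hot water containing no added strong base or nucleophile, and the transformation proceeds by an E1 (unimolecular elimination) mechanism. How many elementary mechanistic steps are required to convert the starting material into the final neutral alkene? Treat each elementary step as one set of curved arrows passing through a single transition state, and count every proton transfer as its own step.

Step 1: Rate-determining heterolysis of the C–Br bond gives Br⁻ and a secondary carbocation.
Step 2: A 1,2-hydride shift from the adjacent cyclopentyl carbon moves the positive charge from the secondary centre to an adjacent carbon, generating a more stable tertiary carbocation.
Step 3: A weak base (a water molecule from the solvent) removes a proton from a carbon adjacent to the cationic centre; the electrons of that C–H bond become the new π(C=C) bond, giving the alkene.
Total: 3 elementary steps.

3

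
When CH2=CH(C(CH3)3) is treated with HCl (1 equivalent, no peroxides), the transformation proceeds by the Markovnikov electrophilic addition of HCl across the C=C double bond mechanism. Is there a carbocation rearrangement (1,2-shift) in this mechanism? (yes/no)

yes

The first-formed carbocation is secondary.
The adjacent tert-butyl carbon has no hydrogen but bears methyl groups; migration of one methyl with its bonding pair (a 1,2-methyl shift) places the charge on a tertiary centre.
Tertiary is more stable than secondary, so the shift occurs.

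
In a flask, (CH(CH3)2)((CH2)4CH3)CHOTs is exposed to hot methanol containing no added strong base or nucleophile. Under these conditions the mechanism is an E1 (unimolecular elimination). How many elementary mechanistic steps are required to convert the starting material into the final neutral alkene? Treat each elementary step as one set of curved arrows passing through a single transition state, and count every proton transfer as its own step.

3

Step 1: Unassisted departure of TsO⁻ (taking the C–O bonding pair) generates a secondary carbocation.
Step 2: A 1,2-hydride shift from the adjacent isopropyl carbon moves the positive charge from the secondary centre to an adjacent carbon, generating a more stable tertiary carbocation.
Step 3: Loss of a β-proton to a methanol molecule of the solvent: the C–H bonding pair collapses toward the cationic carbon to form the C=C π bond, yielding the alkene.
Total: 3 elementary steps.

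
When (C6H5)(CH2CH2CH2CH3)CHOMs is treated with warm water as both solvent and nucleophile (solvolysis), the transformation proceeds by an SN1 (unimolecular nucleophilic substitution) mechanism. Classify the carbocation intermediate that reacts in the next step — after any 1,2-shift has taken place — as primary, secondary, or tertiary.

Step 1: The C–O bond breaks with both electrons going to the mesylate; MsO⁻ leaves and a secondary carbocation remains.
No single 1,2-shift to an adjacent carbon would give a more-substituted cation, so no rearrangement occurs.

secondary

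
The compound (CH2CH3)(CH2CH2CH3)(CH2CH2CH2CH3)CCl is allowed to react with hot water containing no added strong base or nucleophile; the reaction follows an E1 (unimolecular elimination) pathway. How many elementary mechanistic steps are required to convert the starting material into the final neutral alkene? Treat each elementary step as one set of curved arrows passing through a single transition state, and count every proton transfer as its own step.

2

Step 1: Rate-determining heterolysis of the C–Cl bond gives Cl⁻ and a tertiary carbocation.
(No 1,2-shift: no single shift to an adjacent carbon would give a more stable cation.)
Step 2: A weak base (a water molecule from the solvent) removes a proton from a carbon adjacent to the cationic centre; the electrons of that C–H bond become the new π(C=C) bond, giving the alkene.
Total: 2 elementary steps.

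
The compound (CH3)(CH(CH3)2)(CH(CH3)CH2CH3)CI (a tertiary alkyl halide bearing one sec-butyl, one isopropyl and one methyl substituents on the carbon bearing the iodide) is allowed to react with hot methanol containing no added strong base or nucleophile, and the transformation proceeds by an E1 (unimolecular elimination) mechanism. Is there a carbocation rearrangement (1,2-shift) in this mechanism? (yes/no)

The first-formed carbocation is tertiary.
No single 1,2-shift to an adjacent carbon would produce a more-substituted cation than the one already present, so no rearrangement occurs.

no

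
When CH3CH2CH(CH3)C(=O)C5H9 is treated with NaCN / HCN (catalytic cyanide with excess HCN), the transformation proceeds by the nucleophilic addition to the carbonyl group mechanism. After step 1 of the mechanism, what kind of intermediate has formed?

tetrahedral alkoxide intermediate

Step 1: A lone pair / filled orbital on CN⁻ attacks the electrophilic carbonyl carbon; the π(C=O) electrons shift onto oxygen, producing a tetrahedral alkoxide intermediate.
After step 1 the species present is a tetrahedral alkoxide intermediate.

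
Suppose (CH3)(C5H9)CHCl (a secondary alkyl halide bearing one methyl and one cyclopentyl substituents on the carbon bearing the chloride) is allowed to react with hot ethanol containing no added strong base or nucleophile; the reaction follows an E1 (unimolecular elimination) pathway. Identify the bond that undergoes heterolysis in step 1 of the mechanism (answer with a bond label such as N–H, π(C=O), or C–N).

Step 1: The C–Cl bond breaks with both electrons going to the chloride; Cl⁻ leaves and a secondary carbocation remains.
The bond broken in this step is the C–Cl bond.

C–Cl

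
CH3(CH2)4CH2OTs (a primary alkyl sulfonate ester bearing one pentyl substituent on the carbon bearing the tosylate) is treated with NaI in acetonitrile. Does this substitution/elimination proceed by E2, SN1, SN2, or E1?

Conditions: a primary substrate with a strong nucleophile in the polar aprotic solvent acetonitrile.
These conditions are the textbook signature of the SN2 pathway.
An unhindered substrate with a strong nucleophile in a polar aprotic solvent favours one-step backside displacement.

SN2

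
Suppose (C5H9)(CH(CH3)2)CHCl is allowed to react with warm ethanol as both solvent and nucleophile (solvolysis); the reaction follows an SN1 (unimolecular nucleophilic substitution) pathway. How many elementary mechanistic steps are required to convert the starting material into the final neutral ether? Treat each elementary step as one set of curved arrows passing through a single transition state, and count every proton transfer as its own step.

4

Step 1: Ionisation: the C–Cl σ-bond cleaves heterolytically; both bonding electrons depart with Cl⁻, leaving a secondary carbocation at the α-carbon.
Step 2: A 1,2-hydride shift from the adjacent cyclopentyl carbon moves the positive charge from the secondary centre to an adjacent carbon, generating a more stable tertiary carbocation.
Step 3: A lone pair on the oxygen of CH3CH2OH attacks the carbocation, forming a new C–O σ-bond and an oxonium ion.
Step 4: Proton transfer from the O–H of the oxonium ion to a solvent molecule delivers the neutral ether.
Total: 4 elementary steps.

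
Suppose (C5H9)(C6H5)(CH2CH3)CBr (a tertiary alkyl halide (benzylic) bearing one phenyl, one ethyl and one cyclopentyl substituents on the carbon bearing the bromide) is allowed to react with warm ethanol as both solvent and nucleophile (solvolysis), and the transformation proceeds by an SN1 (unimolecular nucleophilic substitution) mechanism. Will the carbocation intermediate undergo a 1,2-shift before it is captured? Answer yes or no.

The first-formed carbocation is tertiary.
No single 1,2-shift to an adjacent carbon would produce a more-substituted cation than the one already present, so no rearrangement occurs.

no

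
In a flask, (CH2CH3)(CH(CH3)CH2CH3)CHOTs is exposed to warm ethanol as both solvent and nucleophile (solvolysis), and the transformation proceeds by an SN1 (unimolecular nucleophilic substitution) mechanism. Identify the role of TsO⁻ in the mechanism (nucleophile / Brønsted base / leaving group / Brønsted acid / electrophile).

Step 1: Ionisation: the C–O σ-bond cleaves heterolytically; both bonding electrons depart with TsO⁻, leaving a secondary carbocation at the α-carbon.
TsO⁻ departs with both electrons of the breaking σ-bond — that is the definition of a leaving group.

leaving group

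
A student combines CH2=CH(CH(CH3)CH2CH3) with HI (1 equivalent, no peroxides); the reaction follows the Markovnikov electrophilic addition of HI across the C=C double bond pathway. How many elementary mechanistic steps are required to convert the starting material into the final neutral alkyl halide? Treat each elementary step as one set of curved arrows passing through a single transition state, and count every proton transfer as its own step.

3

Step 1: Electrophilic addition begins with the π(C=C) electrons forming a bond to the proton of HI. Following Markovnikov's rule, the resulting cation is secondary. The H–I bond breaks heterolytically, releasing I⁻.
Step 2: A hydride (H with its bonding pair) migrates from the adjacent sec-butyl carbon to the cationic centre — a 1,2-hydride shift — upgrading the secondary cation to a tertiary one.
Step 3: I⁻ captures the cation: a lone pair on I⁻ fills the empty p orbital, producing the alkyl halide product.
Total: 3 elementary steps.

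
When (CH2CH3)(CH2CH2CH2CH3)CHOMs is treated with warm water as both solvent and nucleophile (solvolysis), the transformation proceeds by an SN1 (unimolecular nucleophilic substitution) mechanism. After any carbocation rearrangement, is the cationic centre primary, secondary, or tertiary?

Step 1: Unassisted departure of MsO⁻ (taking the C–O bonding pair) generates a secondary carbocation.
No single 1,2-shift to an adjacent carbon would give a more-substituted cation, so no rearrangement occurs.

secondary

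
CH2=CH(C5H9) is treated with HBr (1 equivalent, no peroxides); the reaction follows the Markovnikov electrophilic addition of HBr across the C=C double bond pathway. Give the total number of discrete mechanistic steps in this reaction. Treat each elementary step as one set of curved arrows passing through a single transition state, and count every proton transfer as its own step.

3

Step 1: Protonation of the alkene by HBr: the π bond acts as the nucleophile and picks up H⁺, giving the more stable (Markovnikov) secondary carbocation. The H–Br bond breaks heterolytically, releasing Br⁻.
Step 2: A hydride (H with its bonding pair) migrates from the adjacent cyclopentyl carbon to the cationic centre — a 1,2-hydride shift — upgrading the secondary cation to a tertiary one.
Step 3: The Br⁻ anion donates a lone pair to the carbocation, forming the new C–Br σ-bond and giving the neutral alkyl halide.
Total: 3 elementary steps.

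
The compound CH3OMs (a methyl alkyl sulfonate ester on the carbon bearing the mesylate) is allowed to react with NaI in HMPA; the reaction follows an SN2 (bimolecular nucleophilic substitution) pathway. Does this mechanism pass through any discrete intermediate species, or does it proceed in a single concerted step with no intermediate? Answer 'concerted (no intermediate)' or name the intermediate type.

The iodide nucleophile donates a lone pair from I to the α-carbon in a backside attack; simultaneously the C–O σ-bond breaks and both of its electrons leave with MsO⁻. One concerted step with inversion of configuration.
All bond changes occur in one transition state; no discrete intermediate is formed.

concerted (no intermediate)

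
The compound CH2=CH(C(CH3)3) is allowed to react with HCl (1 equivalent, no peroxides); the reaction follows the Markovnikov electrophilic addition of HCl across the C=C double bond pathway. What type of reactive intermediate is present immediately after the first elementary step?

Step 1: Protonation of the alkene by HCl: the π bond acts as the nucleophile and picks up H⁺, giving the more stable (Markovnikov) secondary carbocation. The H–Cl bond breaks heterolytically, releasing Cl⁻.
After step 1 the species present is a secondary carbocation.

secondary carbocation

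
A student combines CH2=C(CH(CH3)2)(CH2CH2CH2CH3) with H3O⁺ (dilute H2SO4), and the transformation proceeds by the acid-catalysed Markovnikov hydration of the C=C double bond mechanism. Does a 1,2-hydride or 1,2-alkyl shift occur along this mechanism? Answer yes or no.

no

The first-formed carbocation is tertiary.
No single 1,2-shift to an adjacent carbon would produce a more-substituted cation than the one already present, so no rearrangement occurs.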